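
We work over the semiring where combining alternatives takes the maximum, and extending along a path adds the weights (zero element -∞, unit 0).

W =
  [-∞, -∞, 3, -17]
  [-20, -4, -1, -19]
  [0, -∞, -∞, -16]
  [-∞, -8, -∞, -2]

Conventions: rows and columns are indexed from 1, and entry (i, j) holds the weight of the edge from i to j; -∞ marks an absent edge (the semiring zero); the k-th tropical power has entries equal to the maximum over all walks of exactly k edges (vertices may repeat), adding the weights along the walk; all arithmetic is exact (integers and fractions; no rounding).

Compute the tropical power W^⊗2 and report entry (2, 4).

W^⊗2:
  [3, -25, -∞, -13]
  [-1, -8, -5, -17]
  [-∞, -24, 3, -17]
  [-28, -10, -9, -4]
Key observation: the optimum is the walk 2->3->4, with weight (-1) + (-16) = -17.
Optimal value attained by: walk 2->3->4.
Answer: (W^⊗2)[2][4] = -17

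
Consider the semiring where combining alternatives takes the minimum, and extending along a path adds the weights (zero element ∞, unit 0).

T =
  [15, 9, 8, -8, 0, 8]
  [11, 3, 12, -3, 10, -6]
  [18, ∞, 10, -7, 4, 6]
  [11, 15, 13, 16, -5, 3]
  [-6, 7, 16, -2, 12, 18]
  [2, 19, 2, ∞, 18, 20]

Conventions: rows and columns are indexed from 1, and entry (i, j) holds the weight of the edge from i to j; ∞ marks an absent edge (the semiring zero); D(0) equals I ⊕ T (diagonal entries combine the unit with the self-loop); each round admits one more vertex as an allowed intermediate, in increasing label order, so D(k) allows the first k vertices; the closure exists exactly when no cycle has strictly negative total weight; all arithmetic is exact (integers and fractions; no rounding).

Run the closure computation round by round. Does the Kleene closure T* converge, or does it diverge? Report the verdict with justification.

D(0):
  [0, 9, 8, -8, 0, 8]
  [11, 0, 12, -3, 10, -6]
  [18, ∞, 0, -7, 4, 6]
  [11, 15, 13, 0, -5, 3]
  [-6, 7, 16, -2, 0, 18]
  [2, 19, 2, ∞, 18, 0]
Detection: at round 1, diagonal entry (5, 5) turns strictly negative.
Key observation: the cycle 5->1->5 has total weight (-6) + 0, which is strictly negative.
Answer: DIVERGES — negative cycle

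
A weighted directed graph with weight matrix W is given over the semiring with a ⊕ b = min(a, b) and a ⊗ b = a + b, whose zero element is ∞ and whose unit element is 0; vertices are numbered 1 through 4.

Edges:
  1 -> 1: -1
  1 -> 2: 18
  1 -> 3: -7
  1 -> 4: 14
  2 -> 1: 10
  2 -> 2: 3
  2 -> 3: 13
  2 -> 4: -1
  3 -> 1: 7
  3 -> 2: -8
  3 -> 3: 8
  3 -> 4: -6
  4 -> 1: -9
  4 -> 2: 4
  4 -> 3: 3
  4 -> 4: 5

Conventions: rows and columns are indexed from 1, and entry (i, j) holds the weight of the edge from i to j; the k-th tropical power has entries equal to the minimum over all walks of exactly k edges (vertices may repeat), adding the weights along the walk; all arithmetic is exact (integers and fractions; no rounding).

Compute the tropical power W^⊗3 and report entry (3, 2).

W^⊗2:
  [-2, -15, -8, -13]
  [-10, 3, 2, 2]
  [-15, -5, -3, -9]
  [-10, -5, -16, -3]
W^⊗3:
  [-22, -16, -10, -16]
  [-11, -6, -17, -4]
  [-18, -11, -22, -9]
  [-12, -24, -17, -22]
Key observation: the optimum is the walk 3->4->3->2, with weight (-6) + 3 + (-8) = -11.
Optimal value attained by: walk 3->4->3->2.
Answer: (W^⊗3)[3][2] = -11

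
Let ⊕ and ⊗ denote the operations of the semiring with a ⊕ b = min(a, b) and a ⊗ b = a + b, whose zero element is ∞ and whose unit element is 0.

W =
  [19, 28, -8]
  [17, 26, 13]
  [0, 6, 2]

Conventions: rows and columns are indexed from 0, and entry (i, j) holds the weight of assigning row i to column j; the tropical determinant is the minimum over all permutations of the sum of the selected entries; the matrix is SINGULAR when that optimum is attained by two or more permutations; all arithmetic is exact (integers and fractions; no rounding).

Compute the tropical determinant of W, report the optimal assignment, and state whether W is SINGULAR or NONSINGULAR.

σ = (0, 1, 2): 19 + 26 + 2 = 47
σ = (0, 2, 1): 19 + 13 + 6 = 38
σ = (1, 0, 2): 28 + 17 + 2 = 47
σ = (1, 2, 0): 28 + 13 + 0 = 41
σ = (2, 0, 1): (-8) + 17 + 6 = 15
σ = (2, 1, 0): (-8) + 26 + 0 = 18
Optimal value attained by: σ = (2, 0, 1).
Answer: det⊕(W) = 15; verdict: NONSINGULAR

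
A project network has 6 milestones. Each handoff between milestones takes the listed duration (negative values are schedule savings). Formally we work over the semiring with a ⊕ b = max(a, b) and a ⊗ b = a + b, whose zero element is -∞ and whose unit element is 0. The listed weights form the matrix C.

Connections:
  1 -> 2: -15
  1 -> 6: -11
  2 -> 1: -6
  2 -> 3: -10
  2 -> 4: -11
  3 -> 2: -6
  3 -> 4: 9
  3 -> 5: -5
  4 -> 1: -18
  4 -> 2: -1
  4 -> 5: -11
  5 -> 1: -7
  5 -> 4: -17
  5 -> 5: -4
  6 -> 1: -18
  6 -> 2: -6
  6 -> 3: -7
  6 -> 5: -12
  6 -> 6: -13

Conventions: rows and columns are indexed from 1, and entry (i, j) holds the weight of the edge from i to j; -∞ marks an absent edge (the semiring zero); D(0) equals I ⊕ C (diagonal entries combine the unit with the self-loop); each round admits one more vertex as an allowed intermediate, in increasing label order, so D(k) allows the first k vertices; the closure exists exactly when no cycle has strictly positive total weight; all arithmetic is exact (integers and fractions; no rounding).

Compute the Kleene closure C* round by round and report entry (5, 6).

D(0):
  [0, -15, -∞, -∞, -∞, -11]
  [-6, 0, -10, -11, -∞, -∞]
  [-∞, -6, 0, 9, -5, -∞]
  [-18, -1, -∞, 0, -11, -∞]
  [-7, -∞, -∞, -17, 0, -∞]
  [-18, -6, -7, -∞, -12, 0]
D(1):
  [0, -15, -∞, -∞, -∞, -11]
  [-6, 0, -10, -11, -∞, -17]
  [-∞, -6, 0, 9, -5, -∞]
  [-18, -1, -∞, 0, -11, -29]
  [-7, -22, -∞, -17, 0, -18]
  [-18, -6, -7, -∞, -12, 0]
D(2):
  [0, -15, -25, -26, -∞, -11]
  [-6, 0, -10, -11, -∞, -17]
  [-12, -6, 0, 9, -5, -23]
  [-7, -1, -11, 0, -11, -18]
  [-7, -22, -32, -17, 0, -18]
  [-12, -6, -7, -17, -12, 0]
D(3):
  [0, -15, -25, -16, -30, -11]
  [-6, 0, -10, -1, -15, -17]
  [-12, -6, 0, 9, -5, -23]
  [-7, -1, -11, 0, -11, -18]
  [-7, -22, -32, -17, 0, -18]
  [-12, -6, -7, 2, -12, 0]
D(4):
  [0, -15, -25, -16, -27, -11]
  [-6, 0, -10, -1, -12, -17]
  [2, 8, 0, 9, -2, -9]
  [-7, -1, -11, 0, -11, -18]
  [-7, -18, -28, -17, 0, -18]
  [-5, 1, -7, 2, -9, 0]
D(5):
  [0, -15, -25, -16, -27, -11]
  [-6, 0, -10, -1, -12, -17]
  [2, 8, 0, 9, -2, -9]
  [-7, -1, -11, 0, -11, -18]
  [-7, -18, -28, -17, 0, -18]
  [-5, 1, -7, 2, -9, 0]
D(6):
  [0, -10, -18, -9, -20, -11]
  [-6, 0, -10, -1, -12, -17]
  [2, 8, 0, 9, -2, -9]
  [-7, -1, -11, 0, -11, -18]
  [-7, -17, -25, -16, 0, -18]
  [-5, 1, -7, 2, -9, 0]
Answer: C*[5][6] = -18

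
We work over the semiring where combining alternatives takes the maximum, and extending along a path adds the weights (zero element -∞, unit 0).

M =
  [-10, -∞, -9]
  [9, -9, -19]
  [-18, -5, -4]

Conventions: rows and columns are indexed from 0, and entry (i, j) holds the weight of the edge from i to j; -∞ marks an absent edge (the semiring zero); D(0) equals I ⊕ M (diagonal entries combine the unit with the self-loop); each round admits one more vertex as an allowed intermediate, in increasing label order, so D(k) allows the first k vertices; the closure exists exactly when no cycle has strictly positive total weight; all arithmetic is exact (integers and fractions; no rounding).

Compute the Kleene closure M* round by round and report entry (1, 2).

D(0):
  [0, -∞, -9]
  [9, 0, -19]
  [-18, -5, 0]
D(1):
  [0, -∞, -9]
  [9, 0, 0]
  [-18, -5, 0]
D(2):
  [0, -∞, -9]
  [9, 0, 0]
  [4, -5, 0]
D(3):
  [0, -14, -9]
  [9, 0, 0]
  [4, -5, 0]
Answer: M*[1][2] = 0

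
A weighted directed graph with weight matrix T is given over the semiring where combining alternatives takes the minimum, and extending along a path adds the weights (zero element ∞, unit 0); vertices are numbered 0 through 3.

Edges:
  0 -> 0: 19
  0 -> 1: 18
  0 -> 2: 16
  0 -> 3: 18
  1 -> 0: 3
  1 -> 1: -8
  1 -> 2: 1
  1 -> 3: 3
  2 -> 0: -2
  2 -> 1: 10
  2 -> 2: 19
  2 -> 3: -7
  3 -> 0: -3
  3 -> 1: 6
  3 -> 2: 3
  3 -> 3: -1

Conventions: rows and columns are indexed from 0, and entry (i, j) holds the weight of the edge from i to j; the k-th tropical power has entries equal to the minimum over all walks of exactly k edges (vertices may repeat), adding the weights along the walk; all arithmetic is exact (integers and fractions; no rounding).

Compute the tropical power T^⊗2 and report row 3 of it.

T^⊗2:
  [14, 10, 19, 9]
  [-5, -16, -7, -6]
  [-10, -1, -4, -8]
  [-4, -2, 2, -4]
Answer: row 3 of T^⊗2 = [-4, -2, 2, -4]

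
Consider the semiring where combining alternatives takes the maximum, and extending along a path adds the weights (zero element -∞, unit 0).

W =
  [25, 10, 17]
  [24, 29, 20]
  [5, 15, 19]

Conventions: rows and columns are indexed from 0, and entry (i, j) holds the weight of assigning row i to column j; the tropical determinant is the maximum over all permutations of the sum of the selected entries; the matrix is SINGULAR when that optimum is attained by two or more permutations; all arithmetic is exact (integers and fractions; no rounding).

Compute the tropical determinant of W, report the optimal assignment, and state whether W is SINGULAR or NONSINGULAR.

σ = (0, 1, 2): 25 + 29 + 19 = 73
σ = (0, 2, 1): 25 + 20 + 15 = 60
σ = (1, 0, 2): 10 + 24 + 19 = 53
σ = (1, 2, 0): 10 + 20 + 5 = 35
σ = (2, 0, 1): 17 + 24 + 15 = 56
σ = (2, 1, 0): 17 + 29 + 5 = 51
Optimal value attained by: σ = (0, 1, 2).
Answer: det⊕(W) = 73; verdict: NONSINGULAR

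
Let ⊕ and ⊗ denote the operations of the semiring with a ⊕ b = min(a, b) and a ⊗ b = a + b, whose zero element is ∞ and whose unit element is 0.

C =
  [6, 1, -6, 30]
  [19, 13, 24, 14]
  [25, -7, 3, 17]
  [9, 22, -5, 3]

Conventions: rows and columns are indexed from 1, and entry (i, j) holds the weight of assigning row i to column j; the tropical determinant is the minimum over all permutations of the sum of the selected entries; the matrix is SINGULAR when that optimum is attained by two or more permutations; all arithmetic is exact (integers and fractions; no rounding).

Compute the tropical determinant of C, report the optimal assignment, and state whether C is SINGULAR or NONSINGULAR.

σ = (1, 2, 3, 4): 6 + 13 + 3 + 3 = 25
σ = (1, 2, 4, 3): 6 + 13 + 17 + (-5) = 31
σ = (1, 3, 2, 4): 6 + 24 + (-7) + 3 = 26
σ = (1, 3, 4, 2): 6 + 24 + 17 + 22 = 69
σ = (1, 4, 2, 3): 6 + 14 + (-7) + (-5) = 8
σ = (1, 4, 3, 2): 6 + 14 + 3 + 22 = 45
σ = (2, 1, 3, 4): 1 + 19 + 3 + 3 = 26
σ = (2, 1, 4, 3): 1 + 19 + 17 + (-5) = 32
σ = (2, 3, 1, 4): 1 + 24 + 25 + 3 = 53
σ = (2, 3, 4, 1): 1 + 24 + 17 + 9 = 51
σ = (2, 4, 1, 3): 1 + 14 + 25 + (-5) = 35
σ = (2, 4, 3, 1): 1 + 14 + 3 + 9 = 27
σ = (3, 1, 2, 4): (-6) + 19 + (-7) + 3 = 9
σ = (3, 1, 4, 2): (-6) + 19 + 17 + 22 = 52
σ = (3, 2, 1, 4): (-6) + 13 + 25 + 3 = 35
σ = (3, 2, 4, 1): (-6) + 13 + 17 + 9 = 33
σ = (3, 4, 1, 2): (-6) + 14 + 25 + 22 = 55
σ = (3, 4, 2, 1): (-6) + 14 + (-7) + 9 = 10
σ = (4, 1, 2, 3): 30 + 19 + (-7) + (-5) = 37
σ = (4, 1, 3, 2): 30 + 19 + 3 + 22 = 74
σ = (4, 2, 1, 3): 30 + 13 + 25 + (-5) = 63
σ = (4, 2, 3, 1): 30 + 13 + 3 + 9 = 55
σ = (4, 3, 1, 2): 30 + 24 + 25 + 22 = 101
σ = (4, 3, 2, 1): 30 + 24 + (-7) + 9 = 56
Optimal value attained by: σ = (1, 4, 2, 3).
Answer: det⊕(C) = 8; verdict: NONSINGULAR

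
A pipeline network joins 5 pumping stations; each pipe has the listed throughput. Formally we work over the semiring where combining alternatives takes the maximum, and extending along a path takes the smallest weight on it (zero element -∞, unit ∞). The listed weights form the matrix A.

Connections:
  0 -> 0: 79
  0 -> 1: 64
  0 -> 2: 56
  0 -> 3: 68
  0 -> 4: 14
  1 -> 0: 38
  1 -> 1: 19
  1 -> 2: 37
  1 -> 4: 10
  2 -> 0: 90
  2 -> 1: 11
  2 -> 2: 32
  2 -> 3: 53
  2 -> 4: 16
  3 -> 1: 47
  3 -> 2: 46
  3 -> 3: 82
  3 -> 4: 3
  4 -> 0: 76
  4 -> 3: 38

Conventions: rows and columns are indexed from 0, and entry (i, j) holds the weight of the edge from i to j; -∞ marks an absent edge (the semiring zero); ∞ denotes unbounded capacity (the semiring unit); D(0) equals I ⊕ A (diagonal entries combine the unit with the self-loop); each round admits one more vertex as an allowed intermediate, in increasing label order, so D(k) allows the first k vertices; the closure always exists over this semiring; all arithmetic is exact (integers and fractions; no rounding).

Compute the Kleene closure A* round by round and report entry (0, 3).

D(0):
  [∞, 64, 56, 68, 14]
  [38, ∞, 37, -∞, 10]
  [90, 11, ∞, 53, 16]
  [-∞, 47, 46, ∞, 3]
  [76, -∞, -∞, 38, ∞]
D(1):
  [∞, 64, 56, 68, 14]
  [38, ∞, 38, 38, 14]
  [90, 64, ∞, 68, 16]
  [-∞, 47, 46, ∞, 3]
  [76, 64, 56, 68, ∞]
D(2):
  [∞, 64, 56, 68, 14]
  [38, ∞, 38, 38, 14]
  [90, 64, ∞, 68, 16]
  [38, 47, 46, ∞, 14]
  [76, 64, 56, 68, ∞]
D(3):
  [∞, 64, 56, 68, 16]
  [38, ∞, 38, 38, 16]
  [90, 64, ∞, 68, 16]
  [46, 47, 46, ∞, 16]
  [76, 64, 56, 68, ∞]
D(4):
  [∞, 64, 56, 68, 16]
  [38, ∞, 38, 38, 16]
  [90, 64, ∞, 68, 16]
  [46, 47, 46, ∞, 16]
  [76, 64, 56, 68, ∞]
D(5):
  [∞, 64, 56, 68, 16]
  [38, ∞, 38, 38, 16]
  [90, 64, ∞, 68, 16]
  [46, 47, 46, ∞, 16]
  [76, 64, 56, 68, ∞]
Answer: A*[0][3] = 68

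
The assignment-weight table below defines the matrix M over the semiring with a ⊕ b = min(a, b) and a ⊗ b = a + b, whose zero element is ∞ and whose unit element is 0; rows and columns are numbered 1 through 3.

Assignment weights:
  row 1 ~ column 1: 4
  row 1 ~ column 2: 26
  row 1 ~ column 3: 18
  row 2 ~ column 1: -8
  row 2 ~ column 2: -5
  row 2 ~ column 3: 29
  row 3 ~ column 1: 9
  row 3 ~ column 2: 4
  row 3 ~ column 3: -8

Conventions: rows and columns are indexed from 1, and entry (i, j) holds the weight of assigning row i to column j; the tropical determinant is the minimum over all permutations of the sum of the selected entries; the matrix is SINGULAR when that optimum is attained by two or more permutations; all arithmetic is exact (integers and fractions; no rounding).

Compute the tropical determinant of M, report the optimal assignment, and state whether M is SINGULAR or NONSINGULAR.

σ = (1, 2, 3): 4 + (-5) + (-8) = -9
σ = (1, 3, 2): 4 + 29 + 4 = 37
σ = (2, 1, 3): 26 + (-8) + (-8) = 10
σ = (2, 3, 1): 26 + 29 + 9 = 64
σ = (3, 1, 2): 18 + (-8) + 4 = 14
σ = (3, 2, 1): 18 + (-5) + 9 = 22
Optimal value attained by: σ = (1, 2, 3).
Answer: det⊕(M) = -9; verdict: NONSINGULAR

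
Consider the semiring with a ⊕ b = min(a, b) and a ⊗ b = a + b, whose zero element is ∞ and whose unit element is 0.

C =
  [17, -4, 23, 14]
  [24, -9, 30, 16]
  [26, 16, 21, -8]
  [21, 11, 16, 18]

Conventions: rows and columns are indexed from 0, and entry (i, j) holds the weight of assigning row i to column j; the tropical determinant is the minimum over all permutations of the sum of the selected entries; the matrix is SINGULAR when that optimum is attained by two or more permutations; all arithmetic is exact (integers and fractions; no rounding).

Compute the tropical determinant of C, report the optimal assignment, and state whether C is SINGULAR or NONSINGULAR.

σ = (0, 1, 2, 3): 17 + (-9) + 21 + 18 = 47
σ = (0, 1, 3, 2): 17 + (-9) + (-8) + 16 = 16
σ = (0, 2, 1, 3): 17 + 30 + 16 + 18 = 81
σ = (0, 2, 3, 1): 17 + 30 + (-8) + 11 = 50
σ = (0, 3, 1, 2): 17 + 16 + 16 + 16 = 65
σ = (0, 3, 2, 1): 17 + 16 + 21 + 11 = 65
σ = (1, 0, 2, 3): (-4) + 24 + 21 + 18 = 59
σ = (1, 0, 3, 2): (-4) + 24 + (-8) + 16 = 28
σ = (1, 2, 0, 3): (-4) + 30 + 26 + 18 = 70
σ = (1, 2, 3, 0): (-4) + 30 + (-8) + 21 = 39
σ = (1, 3, 0, 2): (-4) + 16 + 26 + 16 = 54
σ = (1, 3, 2, 0): (-4) + 16 + 21 + 21 = 54
σ = (2, 0, 1, 3): 23 + 24 + 16 + 18 = 81
σ = (2, 0, 3, 1): 23 + 24 + (-8) + 11 = 50
σ = (2, 1, 0, 3): 23 + (-9) + 26 + 18 = 58
σ = (2, 1, 3, 0): 23 + (-9) + (-8) + 21 = 27
σ = (2, 3, 0, 1): 23 + 16 + 26 + 11 = 76
σ = (2, 3, 1, 0): 23 + 16 + 16 + 21 = 76
σ = (3, 0, 1, 2): 14 + 24 + 16 + 16 = 70
σ = (3, 0, 2, 1): 14 + 24 + 21 + 11 = 70
σ = (3, 1, 0, 2): 14 + (-9) + 26 + 16 = 47
σ = (3, 1, 2, 0): 14 + (-9) + 21 + 21 = 47
σ = (3, 2, 0, 1): 14 + 30 + 26 + 11 = 81
σ = (3, 2, 1, 0): 14 + 30 + 16 + 21 = 81
Optimal value attained by: σ = (0, 1, 3, 2).
Answer: det⊕(C) = 16; verdict: NONSINGULAR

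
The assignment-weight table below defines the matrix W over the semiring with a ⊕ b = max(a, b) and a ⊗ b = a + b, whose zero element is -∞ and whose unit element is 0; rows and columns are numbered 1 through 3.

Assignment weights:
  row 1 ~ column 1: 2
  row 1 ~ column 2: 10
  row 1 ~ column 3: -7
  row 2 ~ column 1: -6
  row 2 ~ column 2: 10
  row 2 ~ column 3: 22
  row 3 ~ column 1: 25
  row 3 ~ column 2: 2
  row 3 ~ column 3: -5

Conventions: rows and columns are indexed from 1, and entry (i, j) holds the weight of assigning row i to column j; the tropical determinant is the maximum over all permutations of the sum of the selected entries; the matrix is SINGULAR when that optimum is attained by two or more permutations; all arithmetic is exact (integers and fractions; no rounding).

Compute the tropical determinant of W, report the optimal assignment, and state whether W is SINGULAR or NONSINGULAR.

σ = (1, 2, 3): 2 + 10 + (-5) = 7
σ = (1, 3, 2): 2 + 22 + 2 = 26
σ = (2, 1, 3): 10 + (-6) + (-5) = -1
σ = (2, 3, 1): 10 + 22 + 25 = 57
σ = (3, 1, 2): (-7) + (-6) + 2 = -11
σ = (3, 2, 1): (-7) + 10 + 25 = 28
Optimal value attained by: σ = (2, 3, 1).
Answer: det⊕(W) = 57; verdict: NONSINGULAR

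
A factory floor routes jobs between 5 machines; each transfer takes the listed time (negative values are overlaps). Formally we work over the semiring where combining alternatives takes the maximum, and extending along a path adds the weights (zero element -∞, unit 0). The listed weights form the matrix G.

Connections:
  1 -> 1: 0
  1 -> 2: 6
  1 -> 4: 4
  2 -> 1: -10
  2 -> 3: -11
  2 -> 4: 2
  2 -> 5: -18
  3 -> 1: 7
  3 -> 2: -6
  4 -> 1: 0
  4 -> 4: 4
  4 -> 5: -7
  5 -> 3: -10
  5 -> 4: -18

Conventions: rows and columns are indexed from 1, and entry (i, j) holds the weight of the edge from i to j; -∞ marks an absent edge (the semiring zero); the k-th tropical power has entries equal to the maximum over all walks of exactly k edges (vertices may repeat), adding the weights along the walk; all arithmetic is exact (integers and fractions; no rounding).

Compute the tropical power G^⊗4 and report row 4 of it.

G^⊗2:
  [4, 6, -5, 8, -3]
  [2, -4, -28, 6, -5]
  [7, 13, -17, 11, -24]
  [4, 6, -17, 8, -3]
  [-3, -16, -∞, -14, -25]
G^⊗3:
  [8, 10, -5, 12, 1]
  [6, 8, -15, 10, -1]
  [11, 13, 2, 15, 4]
  [8, 10, -5, 12, 1]
  [-3, 3, -27, 1, -21]
G^⊗4:
  [12, 14, -1, 16, 5]
  [10, 12, -3, 14, 3]
  [15, 17, 2, 19, 8]
  [12, 14, -1, 16, 5]
  [1, 3, -8, 5, -6]
Answer: row 4 of G^⊗4 = [12, 14, -1, 16, 5]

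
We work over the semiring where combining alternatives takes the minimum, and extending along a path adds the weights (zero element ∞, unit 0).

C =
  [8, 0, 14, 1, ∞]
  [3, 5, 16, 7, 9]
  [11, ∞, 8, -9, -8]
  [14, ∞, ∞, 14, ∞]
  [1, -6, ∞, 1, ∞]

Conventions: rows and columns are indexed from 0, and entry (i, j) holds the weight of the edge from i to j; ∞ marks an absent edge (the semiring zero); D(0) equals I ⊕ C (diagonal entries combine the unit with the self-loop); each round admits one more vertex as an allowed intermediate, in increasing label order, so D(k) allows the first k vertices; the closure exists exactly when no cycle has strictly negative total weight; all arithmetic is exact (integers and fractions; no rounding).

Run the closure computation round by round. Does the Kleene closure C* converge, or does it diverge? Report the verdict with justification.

D(0):
  [0, 0, 14, 1, ∞]
  [3, 0, 16, 7, 9]
  [11, ∞, 0, -9, -8]
  [14, ∞, ∞, 0, ∞]
  [1, -6, ∞, 1, 0]
D(1):
  [0, 0, 14, 1, ∞]
  [3, 0, 16, 4, 9]
  [11, 11, 0, -9, -8]
  [14, 14, 28, 0, ∞]
  [1, -6, 15, 1, 0]
D(2):
  [0, 0, 14, 1, 9]
  [3, 0, 16, 4, 9]
  [11, 11, 0, -9, -8]
  [14, 14, 28, 0, 23]
  [-3, -6, 10, -2, 0]
D(3):
  [0, 0, 14, 1, 6]
  [3, 0, 16, 4, 8]
  [11, 11, 0, -9, -8]
  [14, 14, 28, 0, 20]
  [-3, -6, 10, -2, 0]
D(4):
  [0, 0, 14, 1, 6]
  [3, 0, 16, 4, 8]
  [5, 5, 0, -9, -8]
  [14, 14, 28, 0, 20]
  [-3, -6, 10, -2, 0]
D(5):
  [0, 0, 14, 1, 6]
  [3, 0, 16, 4, 8]
  [-11, -14, 0, -10, -8]
  [14, 14, 28, 0, 20]
  [-3, -6, 10, -2, 0]
Key observation: every diagonal entry stays at the unit through all rounds, so no improving cycle exists.
Answer: CONVERGES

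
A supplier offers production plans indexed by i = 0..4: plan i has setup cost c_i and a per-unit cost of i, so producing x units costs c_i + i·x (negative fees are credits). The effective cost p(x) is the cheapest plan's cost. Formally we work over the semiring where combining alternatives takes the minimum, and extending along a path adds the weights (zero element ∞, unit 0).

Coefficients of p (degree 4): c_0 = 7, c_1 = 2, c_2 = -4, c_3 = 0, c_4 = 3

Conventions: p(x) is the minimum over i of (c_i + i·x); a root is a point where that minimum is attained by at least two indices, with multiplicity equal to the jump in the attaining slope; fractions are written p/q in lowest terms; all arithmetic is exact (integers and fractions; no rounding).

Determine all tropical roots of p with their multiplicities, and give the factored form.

hull edge (i=0, c=7) to (i=2, c=-4): slope -11/2, span 2
hull edge (i=2, c=-4) to (i=4, c=3): slope 7/2, span 2
Factored form: p(x) = 3 ⊗ (x ⊕ (-7/2)) ⊗ (x ⊕ (-7/2)) ⊗ (x ⊕ 11/2) ⊗ (x ⊕ 11/2)
Answer: roots = -7/2 (mult 2), 11/2 (mult 2)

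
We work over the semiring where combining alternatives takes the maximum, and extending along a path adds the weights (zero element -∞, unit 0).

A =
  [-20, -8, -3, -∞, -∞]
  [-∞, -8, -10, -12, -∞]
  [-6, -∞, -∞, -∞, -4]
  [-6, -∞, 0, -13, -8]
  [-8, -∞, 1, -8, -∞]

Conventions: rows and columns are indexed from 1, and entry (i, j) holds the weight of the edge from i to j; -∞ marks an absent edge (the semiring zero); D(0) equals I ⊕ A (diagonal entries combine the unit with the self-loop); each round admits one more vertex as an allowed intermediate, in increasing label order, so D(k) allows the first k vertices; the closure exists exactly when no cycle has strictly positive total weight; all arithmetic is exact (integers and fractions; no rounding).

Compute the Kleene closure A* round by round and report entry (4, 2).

D(0):
  [0, -8, -3, -∞, -∞]
  [-∞, 0, -10, -12, -∞]
  [-6, -∞, 0, -∞, -4]
  [-6, -∞, 0, 0, -8]
  [-8, -∞, 1, -8, 0]
D(1):
  [0, -8, -3, -∞, -∞]
  [-∞, 0, -10, -12, -∞]
  [-6, -14, 0, -∞, -4]
  [-6, -14, 0, 0, -8]
  [-8, -16, 1, -8, 0]
D(2):
  [0, -8, -3, -20, -∞]
  [-∞, 0, -10, -12, -∞]
  [-6, -14, 0, -26, -4]
  [-6, -14, 0, 0, -8]
  [-8, -16, 1, -8, 0]
D(3):
  [0, -8, -3, -20, -7]
  [-16, 0, -10, -12, -14]
  [-6, -14, 0, -26, -4]
  [-6, -14, 0, 0, -4]
  [-5, -13, 1, -8, 0]
D(4):
  [0, -8, -3, -20, -7]
  [-16, 0, -10, -12, -14]
  [-6, -14, 0, -26, -4]
  [-6, -14, 0, 0, -4]
  [-5, -13, 1, -8, 0]
D(5):
  [0, -8, -3, -15, -7]
  [-16, 0, -10, -12, -14]
  [-6, -14, 0, -12, -4]
  [-6, -14, 0, 0, -4]
  [-5, -13, 1, -8, 0]
Answer: A*[4][2] = -14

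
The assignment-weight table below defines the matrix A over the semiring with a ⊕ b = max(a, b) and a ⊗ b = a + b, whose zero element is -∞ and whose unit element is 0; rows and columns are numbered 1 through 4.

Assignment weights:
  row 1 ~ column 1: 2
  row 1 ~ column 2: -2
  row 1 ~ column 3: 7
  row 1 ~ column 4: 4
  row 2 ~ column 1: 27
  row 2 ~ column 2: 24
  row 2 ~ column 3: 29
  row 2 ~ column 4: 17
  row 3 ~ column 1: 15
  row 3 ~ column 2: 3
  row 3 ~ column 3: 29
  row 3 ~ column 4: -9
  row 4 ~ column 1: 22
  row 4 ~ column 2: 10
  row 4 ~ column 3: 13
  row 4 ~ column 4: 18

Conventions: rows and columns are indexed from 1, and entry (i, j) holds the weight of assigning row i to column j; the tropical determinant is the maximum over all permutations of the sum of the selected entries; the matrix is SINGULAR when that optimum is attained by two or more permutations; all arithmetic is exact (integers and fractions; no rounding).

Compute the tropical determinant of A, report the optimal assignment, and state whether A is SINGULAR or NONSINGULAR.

σ = (1, 2, 3, 4): 2 + 24 + 29 + 18 = 73
σ = (1, 2, 4, 3): 2 + 24 + (-9) + 13 = 30
σ = (1, 3, 2, 4): 2 + 29 + 3 + 18 = 52
σ = (1, 3, 4, 2): 2 + 29 + (-9) + 10 = 32
σ = (1, 4, 2, 3): 2 + 17 + 3 + 13 = 35
σ = (1, 4, 3, 2): 2 + 17 + 29 + 10 = 58
σ = (2, 1, 3, 4): (-2) + 27 + 29 + 18 = 72
σ = (2, 1, 4, 3): (-2) + 27 + (-9) + 13 = 29
σ = (2, 3, 1, 4): (-2) + 29 + 15 + 18 = 60
σ = (2, 3, 4, 1): (-2) + 29 + (-9) + 22 = 40
σ = (2, 4, 1, 3): (-2) + 17 + 15 + 13 = 43
σ = (2, 4, 3, 1): (-2) + 17 + 29 + 22 = 66
σ = (3, 1, 2, 4): 7 + 27 + 3 + 18 = 55
σ = (3, 1, 4, 2): 7 + 27 + (-9) + 10 = 35
σ = (3, 2, 1, 4): 7 + 24 + 15 + 18 = 64
σ = (3, 2, 4, 1): 7 + 24 + (-9) + 22 = 44
σ = (3, 4, 1, 2): 7 + 17 + 15 + 10 = 49
σ = (3, 4, 2, 1): 7 + 17 + 3 + 22 = 49
σ = (4, 1, 2, 3): 4 + 27 + 3 + 13 = 47
σ = (4, 1, 3, 2): 4 + 27 + 29 + 10 = 70
σ = (4, 2, 1, 3): 4 + 24 + 15 + 13 = 56
σ = (4, 2, 3, 1): 4 + 24 + 29 + 22 = 79
σ = (4, 3, 1, 2): 4 + 29 + 15 + 10 = 58
σ = (4, 3, 2, 1): 4 + 29 + 3 + 22 = 58
Optimal value attained by: σ = (4, 2, 3, 1).
Answer: det⊕(A) = 79; verdict: NONSINGULAR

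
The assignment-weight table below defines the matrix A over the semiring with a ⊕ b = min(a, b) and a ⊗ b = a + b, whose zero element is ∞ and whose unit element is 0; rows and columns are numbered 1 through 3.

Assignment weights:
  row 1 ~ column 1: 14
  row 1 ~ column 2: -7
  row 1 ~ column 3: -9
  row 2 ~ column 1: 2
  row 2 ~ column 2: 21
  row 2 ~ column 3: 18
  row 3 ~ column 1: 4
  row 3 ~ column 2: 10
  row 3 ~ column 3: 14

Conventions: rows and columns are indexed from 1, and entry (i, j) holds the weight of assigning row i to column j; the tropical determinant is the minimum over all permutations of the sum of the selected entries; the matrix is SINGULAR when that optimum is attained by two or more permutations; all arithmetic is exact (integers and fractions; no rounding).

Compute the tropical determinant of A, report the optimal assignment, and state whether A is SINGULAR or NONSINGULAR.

σ = (1, 2, 3): 14 + 21 + 14 = 49
σ = (1, 3, 2): 14 + 18 + 10 = 42
σ = (2, 1, 3): (-7) + 2 + 14 = 9
σ = (2, 3, 1): (-7) + 18 + 4 = 15
σ = (3, 1, 2): (-9) + 2 + 10 = 3
σ = (3, 2, 1): (-9) + 21 + 4 = 16
Optimal value attained by: σ = (3, 1, 2).
Answer: det⊕(A) = 3; verdict: NONSINGULAR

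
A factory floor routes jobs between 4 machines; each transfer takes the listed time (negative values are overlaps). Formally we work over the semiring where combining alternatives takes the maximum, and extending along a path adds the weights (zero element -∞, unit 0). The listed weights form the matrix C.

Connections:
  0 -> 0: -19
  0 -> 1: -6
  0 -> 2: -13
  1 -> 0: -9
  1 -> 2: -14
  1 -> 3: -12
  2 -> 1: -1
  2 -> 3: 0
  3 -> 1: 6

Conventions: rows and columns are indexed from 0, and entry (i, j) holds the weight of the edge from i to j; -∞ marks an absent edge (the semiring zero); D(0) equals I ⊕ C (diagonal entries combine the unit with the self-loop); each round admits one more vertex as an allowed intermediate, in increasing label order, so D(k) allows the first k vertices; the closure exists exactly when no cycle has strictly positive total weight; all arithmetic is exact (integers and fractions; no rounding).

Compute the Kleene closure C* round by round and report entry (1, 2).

D(0):
  [0, -6, -13, -∞]
  [-9, 0, -14, -12]
  [-∞, -1, 0, 0]
  [-∞, 6, -∞, 0]
D(1):
  [0, -6, -13, -∞]
  [-9, 0, -14, -12]
  [-∞, -1, 0, 0]
  [-∞, 6, -∞, 0]
D(2):
  [0, -6, -13, -18]
  [-9, 0, -14, -12]
  [-10, -1, 0, 0]
  [-3, 6, -8, 0]
D(3):
  [0, -6, -13, -13]
  [-9, 0, -14, -12]
  [-10, -1, 0, 0]
  [-3, 6, -8, 0]
D(4):
  [0, -6, -13, -13]
  [-9, 0, -14, -12]
  [-3, 6, 0, 0]
  [-3, 6, -8, 0]
Answer: C*[1][2] = -14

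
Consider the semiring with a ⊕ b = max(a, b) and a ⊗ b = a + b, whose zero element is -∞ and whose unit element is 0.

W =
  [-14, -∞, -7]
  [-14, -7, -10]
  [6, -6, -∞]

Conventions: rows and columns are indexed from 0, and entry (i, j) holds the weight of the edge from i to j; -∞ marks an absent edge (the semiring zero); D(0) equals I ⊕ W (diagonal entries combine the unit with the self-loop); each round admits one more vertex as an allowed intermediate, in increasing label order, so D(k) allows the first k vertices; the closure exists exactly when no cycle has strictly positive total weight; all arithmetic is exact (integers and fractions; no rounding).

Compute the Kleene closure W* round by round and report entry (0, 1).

D(0):
  [0, -∞, -7]
  [-14, 0, -10]
  [6, -6, 0]
D(1):
  [0, -∞, -7]
  [-14, 0, -10]
  [6, -6, 0]
D(2):
  [0, -∞, -7]
  [-14, 0, -10]
  [6, -6, 0]
D(3):
  [0, -13, -7]
  [-4, 0, -10]
  [6, -6, 0]
Answer: W*[0][1] = -13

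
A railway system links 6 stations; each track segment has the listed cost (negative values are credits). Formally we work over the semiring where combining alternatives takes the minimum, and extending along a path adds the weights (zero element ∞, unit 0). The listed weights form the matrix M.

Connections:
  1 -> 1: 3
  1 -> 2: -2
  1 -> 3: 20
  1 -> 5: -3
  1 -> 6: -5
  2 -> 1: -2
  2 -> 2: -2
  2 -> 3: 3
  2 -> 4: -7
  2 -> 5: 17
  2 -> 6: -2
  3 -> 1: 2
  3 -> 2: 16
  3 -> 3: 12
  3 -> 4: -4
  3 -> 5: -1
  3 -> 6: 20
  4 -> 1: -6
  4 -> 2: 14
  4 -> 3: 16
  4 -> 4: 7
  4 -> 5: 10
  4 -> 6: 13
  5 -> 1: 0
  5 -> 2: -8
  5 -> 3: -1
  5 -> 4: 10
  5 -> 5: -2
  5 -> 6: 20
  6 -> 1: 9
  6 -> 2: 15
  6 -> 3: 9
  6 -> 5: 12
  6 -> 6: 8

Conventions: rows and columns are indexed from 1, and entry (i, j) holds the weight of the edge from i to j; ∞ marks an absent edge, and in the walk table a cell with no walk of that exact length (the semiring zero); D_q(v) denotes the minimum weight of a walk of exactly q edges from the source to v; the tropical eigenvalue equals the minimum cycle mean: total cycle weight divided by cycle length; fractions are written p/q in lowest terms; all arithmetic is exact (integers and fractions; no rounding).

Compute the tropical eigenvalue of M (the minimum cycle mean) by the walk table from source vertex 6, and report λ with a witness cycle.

q=0: [∞, ∞, ∞, ∞, ∞, 0]
q=1: [9, 15, 9, ∞, 12, 8]
q=2: [11, 4, 11, 5, 6, 4]
q=3: [-1, -2, 5, -3, 4, 2]
q=4: [-9, -4, 1, -9, -4, -6]
q=5: [-15, -12, -5, -11, -12, -14]
q=6: [-17, -20, -13, -19, -18, -20]
Optimal cycle mean attained by: cycle 1->5->2->4->1, total (-3) + (-8) + (-7) + (-6), length 4.
Answer: λ = -6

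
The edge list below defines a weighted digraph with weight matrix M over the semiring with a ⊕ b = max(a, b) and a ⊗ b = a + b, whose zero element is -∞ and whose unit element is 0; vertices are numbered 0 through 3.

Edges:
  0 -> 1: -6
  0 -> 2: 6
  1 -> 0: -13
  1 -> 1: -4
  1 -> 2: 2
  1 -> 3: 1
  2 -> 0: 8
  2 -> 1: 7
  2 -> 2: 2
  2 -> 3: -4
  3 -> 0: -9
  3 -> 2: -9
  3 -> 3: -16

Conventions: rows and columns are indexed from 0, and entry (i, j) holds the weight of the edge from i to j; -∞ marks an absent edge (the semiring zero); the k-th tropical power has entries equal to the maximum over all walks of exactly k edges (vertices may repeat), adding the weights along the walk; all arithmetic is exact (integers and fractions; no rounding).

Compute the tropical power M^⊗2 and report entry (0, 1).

M^⊗2:
  [14, 13, 8, 2]
  [10, 9, 4, -2]
  [10, 9, 14, 8]
  [-1, -2, -3, -13]
Key observation: the optimum is the walk 0->2->1, with weight 6 + 7 = 13.
Optimal value attained by: walk 0->2->1.
Answer: (M^⊗2)[0][1] = 13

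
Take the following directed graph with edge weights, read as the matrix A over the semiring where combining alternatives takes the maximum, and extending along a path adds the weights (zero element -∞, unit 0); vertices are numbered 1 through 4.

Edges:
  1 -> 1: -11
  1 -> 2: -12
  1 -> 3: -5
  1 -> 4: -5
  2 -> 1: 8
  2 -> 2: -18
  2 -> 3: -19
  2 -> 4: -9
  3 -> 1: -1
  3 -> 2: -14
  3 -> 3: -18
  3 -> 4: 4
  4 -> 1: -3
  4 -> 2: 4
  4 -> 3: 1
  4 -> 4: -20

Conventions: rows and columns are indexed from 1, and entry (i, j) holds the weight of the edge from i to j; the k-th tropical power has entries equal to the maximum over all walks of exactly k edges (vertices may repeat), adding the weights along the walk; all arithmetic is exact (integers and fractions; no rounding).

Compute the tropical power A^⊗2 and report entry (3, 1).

A^⊗2:
  [-4, -1, -4, -1]
  [-3, -4, 3, 3]
  [1, 8, 5, -6]
  [12, -13, -8, 5]
Key observation: the optimum is the walk 3->4->1, with weight 4 + (-3) = 1.
Optimal value attained by: walk 3->4->1.
Answer: (A^⊗2)[3][1] = 1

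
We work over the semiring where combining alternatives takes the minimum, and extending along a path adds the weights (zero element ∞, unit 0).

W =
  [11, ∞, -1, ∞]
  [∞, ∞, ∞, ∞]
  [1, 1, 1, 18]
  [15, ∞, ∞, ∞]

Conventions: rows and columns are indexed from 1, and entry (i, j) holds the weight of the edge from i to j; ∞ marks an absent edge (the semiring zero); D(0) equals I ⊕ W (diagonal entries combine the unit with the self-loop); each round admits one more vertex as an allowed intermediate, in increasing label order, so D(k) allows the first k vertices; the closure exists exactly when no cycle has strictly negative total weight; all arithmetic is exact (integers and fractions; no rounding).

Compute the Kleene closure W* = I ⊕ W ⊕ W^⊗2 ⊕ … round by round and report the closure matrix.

D(0):
  [0, ∞, -1, ∞]
  [∞, 0, ∞, ∞]
  [1, 1, 0, 18]
  [15, ∞, ∞, 0]
D(1):
  [0, ∞, -1, ∞]
  [∞, 0, ∞, ∞]
  [1, 1, 0, 18]
  [15, ∞, 14, 0]
D(2):
  [0, ∞, -1, ∞]
  [∞, 0, ∞, ∞]
  [1, 1, 0, 18]
  [15, ∞, 14, 0]
D(3):
  [0, 0, -1, 17]
  [∞, 0, ∞, ∞]
  [1, 1, 0, 18]
  [15, 15, 14, 0]
D(4):
  [0, 0, -1, 17]
  [∞, 0, ∞, ∞]
  [1, 1, 0, 18]
  [15, 15, 14, 0]
Answer: W* = [[0, 0, -1, 17], [∞, 0, ∞, ∞], [1, 1, 0, 18], [15, 15, 14, 0]]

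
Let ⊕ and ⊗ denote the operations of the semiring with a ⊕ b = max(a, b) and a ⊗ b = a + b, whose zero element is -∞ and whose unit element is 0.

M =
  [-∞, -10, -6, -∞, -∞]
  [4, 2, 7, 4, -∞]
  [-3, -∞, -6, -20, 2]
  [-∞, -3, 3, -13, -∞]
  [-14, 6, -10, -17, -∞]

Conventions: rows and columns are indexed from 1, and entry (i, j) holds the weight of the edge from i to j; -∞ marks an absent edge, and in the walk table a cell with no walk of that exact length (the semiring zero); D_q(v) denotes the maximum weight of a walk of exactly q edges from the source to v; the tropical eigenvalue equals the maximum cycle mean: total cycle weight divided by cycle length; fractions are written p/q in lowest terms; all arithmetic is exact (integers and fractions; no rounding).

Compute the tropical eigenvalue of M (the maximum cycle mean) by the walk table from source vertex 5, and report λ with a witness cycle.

q=0: [-∞, -∞, -∞, -∞, 0]
q=1: [-14, 6, -10, -17, -∞]
q=2: [10, 8, 13, 10, -8]
q=3: [12, 10, 15, 12, 15]
q=4: [14, 21, 17, 14, 17]
q=5: [25, 23, 28, 25, 19]
Optimal cycle mean attained by: cycle 2->3->5->2, total 7 + 2 + 6, length 3.
Answer: λ = 5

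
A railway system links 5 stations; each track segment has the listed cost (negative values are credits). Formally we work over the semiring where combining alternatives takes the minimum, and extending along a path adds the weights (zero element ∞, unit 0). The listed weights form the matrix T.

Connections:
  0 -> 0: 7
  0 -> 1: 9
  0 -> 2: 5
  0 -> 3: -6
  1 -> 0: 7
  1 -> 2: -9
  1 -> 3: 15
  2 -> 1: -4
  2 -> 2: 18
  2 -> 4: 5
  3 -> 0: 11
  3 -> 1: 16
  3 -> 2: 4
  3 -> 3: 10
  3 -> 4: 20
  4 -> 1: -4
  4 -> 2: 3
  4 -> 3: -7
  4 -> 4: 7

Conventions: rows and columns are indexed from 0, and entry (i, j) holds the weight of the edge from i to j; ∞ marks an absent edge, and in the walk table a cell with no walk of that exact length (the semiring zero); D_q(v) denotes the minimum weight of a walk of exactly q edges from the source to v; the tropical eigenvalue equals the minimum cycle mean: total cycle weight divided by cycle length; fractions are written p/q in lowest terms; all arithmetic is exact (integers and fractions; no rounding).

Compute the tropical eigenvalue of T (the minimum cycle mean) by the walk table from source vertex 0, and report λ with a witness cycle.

q=0: [0, ∞, ∞, ∞, ∞]
q=1: [7, 9, 5, -6, ∞]
q=2: [5, 1, -2, 1, 10]
q=3: [8, -6, -8, -1, 3]
q=4: [1, -12, -15, -4, -3]
q=5: [-5, -19, -21, -10, -10]
Optimal cycle mean attained by: cycle 1->2->1, total (-9) + (-4), length 2.
Answer: λ = -13/2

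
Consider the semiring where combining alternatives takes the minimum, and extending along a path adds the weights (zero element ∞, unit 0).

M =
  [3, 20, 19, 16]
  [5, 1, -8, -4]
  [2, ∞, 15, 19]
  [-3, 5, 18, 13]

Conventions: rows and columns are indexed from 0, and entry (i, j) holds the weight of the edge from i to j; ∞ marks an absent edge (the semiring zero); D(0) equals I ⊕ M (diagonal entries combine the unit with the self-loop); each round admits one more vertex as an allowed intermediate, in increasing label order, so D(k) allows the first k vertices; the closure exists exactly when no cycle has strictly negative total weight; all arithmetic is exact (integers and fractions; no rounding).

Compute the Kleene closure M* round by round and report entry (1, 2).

D(0):
  [0, 20, 19, 16]
  [5, 0, -8, -4]
  [2, ∞, 0, 19]
  [-3, 5, 18, 0]
D(1):
  [0, 20, 19, 16]
  [5, 0, -8, -4]
  [2, 22, 0, 18]
  [-3, 5, 16, 0]
D(2):
  [0, 20, 12, 16]
  [5, 0, -8, -4]
  [2, 22, 0, 18]
  [-3, 5, -3, 0]
D(3):
  [0, 20, 12, 16]
  [-6, 0, -8, -4]
  [2, 22, 0, 18]
  [-3, 5, -3, 0]
D(4):
  [0, 20, 12, 16]
  [-7, 0, -8, -4]
  [2, 22, 0, 18]
  [-3, 5, -3, 0]
Answer: M*[1][2] = -8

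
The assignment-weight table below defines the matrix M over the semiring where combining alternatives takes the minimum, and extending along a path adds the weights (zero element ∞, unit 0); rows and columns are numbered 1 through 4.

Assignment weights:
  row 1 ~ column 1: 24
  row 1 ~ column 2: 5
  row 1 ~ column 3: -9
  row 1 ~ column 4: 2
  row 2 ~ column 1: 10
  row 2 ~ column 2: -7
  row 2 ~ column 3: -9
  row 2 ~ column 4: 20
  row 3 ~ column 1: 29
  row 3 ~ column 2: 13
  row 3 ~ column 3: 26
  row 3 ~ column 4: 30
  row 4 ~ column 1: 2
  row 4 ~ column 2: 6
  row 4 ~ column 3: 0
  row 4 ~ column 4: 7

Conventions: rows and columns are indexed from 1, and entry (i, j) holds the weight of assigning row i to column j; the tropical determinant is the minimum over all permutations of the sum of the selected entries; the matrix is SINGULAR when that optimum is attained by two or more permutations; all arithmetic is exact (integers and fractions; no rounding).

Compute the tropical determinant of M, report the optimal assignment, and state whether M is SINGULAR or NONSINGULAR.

σ = (1, 2, 3, 4): 24 + (-7) + 26 + 7 = 50
σ = (1, 2, 4, 3): 24 + (-7) + 30 + 0 = 47
σ = (1, 3, 2, 4): 24 + (-9) + 13 + 7 = 35
σ = (1, 3, 4, 2): 24 + (-9) + 30 + 6 = 51
σ = (1, 4, 2, 3): 24 + 20 + 13 + 0 = 57
σ = (1, 4, 3, 2): 24 + 20 + 26 + 6 = 76
σ = (2, 1, 3, 4): 5 + 10 + 26 + 7 = 48
σ = (2, 1, 4, 3): 5 + 10 + 30 + 0 = 45
σ = (2, 3, 1, 4): 5 + (-9) + 29 + 7 = 32
σ = (2, 3, 4, 1): 5 + (-9) + 30 + 2 = 28
σ = (2, 4, 1, 3): 5 + 20 + 29 + 0 = 54
σ = (2, 4, 3, 1): 5 + 20 + 26 + 2 = 53
σ = (3, 1, 2, 4): (-9) + 10 + 13 + 7 = 21
σ = (3, 1, 4, 2): (-9) + 10 + 30 + 6 = 37
σ = (3, 2, 1, 4): (-9) + (-7) + 29 + 7 = 20
σ = (3, 2, 4, 1): (-9) + (-7) + 30 + 2 = 16
σ = (3, 4, 1, 2): (-9) + 20 + 29 + 6 = 46
σ = (3, 4, 2, 1): (-9) + 20 + 13 + 2 = 26
σ = (4, 1, 2, 3): 2 + 10 + 13 + 0 = 25
σ = (4, 1, 3, 2): 2 + 10 + 26 + 6 = 44
σ = (4, 2, 1, 3): 2 + (-7) + 29 + 0 = 24
σ = (4, 2, 3, 1): 2 + (-7) + 26 + 2 = 23
σ = (4, 3, 1, 2): 2 + (-9) + 29 + 6 = 28
σ = (4, 3, 2, 1): 2 + (-9) + 13 + 2 = 8
Optimal value attained by: σ = (4, 3, 2, 1).
Answer: det⊕(M) = 8; verdict: NONSINGULAR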